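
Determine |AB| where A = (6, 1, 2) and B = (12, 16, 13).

d = √[(x₂-x₁)² + (y₂-y₁)² + (z₂-z₁)²]
  = √[6² + 15² + 11²]
  = √[36 + 225 + 121]
  = √382
  ≈ 19.54

19.54


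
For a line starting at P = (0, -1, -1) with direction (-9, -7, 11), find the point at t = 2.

P(t) = P + t·d
  = (0 + (-9)·2, -1 + (-7)·2, -1 + 11·2)
  = (0 - 18, -1 - 14, -1 + 22)
  = (-18, -15, 21)

(-18, -15, 21)


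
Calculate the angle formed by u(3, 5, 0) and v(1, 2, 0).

u·v = 3·1 + 5·2 + 0·0 = 3 + 10 + 0 = 13
|u| = √(3² + 5² + 0²) = √34 ≈ 5.831
|v| = √(1² + 2² + 0²) = √5 ≈ 2.236
cos θ = (u·v)/(|u||v|) = 13/(5.831·2.236) ≈ 0.9971
θ = arccos(0.9971) ≈ 4.399°

4.399°


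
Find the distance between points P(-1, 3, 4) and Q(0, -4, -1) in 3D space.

d = √[(x₂-x₁)² + (y₂-y₁)² + (z₂-z₁)²]
  = √[1² + (-7)² + (-5)²]
  = √[1 + 49 + 25]
  = √75
  ≈ 8.66

8.66


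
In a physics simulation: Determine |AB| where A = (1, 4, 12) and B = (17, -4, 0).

d = √[(x₂-x₁)² + (y₂-y₁)² + (z₂-z₁)²]
  = √[16² + (-8)² + (-12)²]
  = √[256 + 64 + 144]
  = √464
  ≈ 21.54

21.54


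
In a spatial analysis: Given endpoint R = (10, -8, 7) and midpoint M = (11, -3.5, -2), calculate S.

S = 2M - R
  = (2·11 - 10, 2·(-3.5) - (-8), 2·(-2) - 7)
  = (22 - 10, -7 + 8, -4 - 7)
  = (12, 1, -11)

(12, 1, -11)


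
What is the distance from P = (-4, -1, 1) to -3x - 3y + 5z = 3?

distance = |a·x₀ + b·y₀ + c·z₀ - d| / √(a² + b² + c²)
  = |(-3)·(-4) + (-3)·(-1) + 5·1 - 3| / √((-3)² + (-3)² + 5²)
  = |12 + 3 + 5 - 3| / √(9 + 9 + 25)
  = |17| / √43
  = 17 / 6.557
  ≈ 2.592

2.592


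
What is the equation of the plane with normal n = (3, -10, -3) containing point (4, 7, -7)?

The plane through P with normal n = (a, b, c) satisfies n·(r - P) = 0,
i.e. ax + by + cz = a·x₀ + b·y₀ + c·z₀.
d = 3·4 + (-10)·7 + (-3)·(-7)
  = 12 - 70 + 21
  = -37
Equation: 3x - 10y - 3z = -37

3x - 10y - 3z = -37


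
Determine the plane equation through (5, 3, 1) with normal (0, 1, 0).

The plane through P with normal n = (a, b, c) satisfies n·(r - P) = 0,
i.e. ax + by + cz = a·x₀ + b·y₀ + c·z₀.
d = 0·5 + 1·3 + 0·1
  = 0 + 3 + 0
  = 3
Equation: y = 3

y = 3


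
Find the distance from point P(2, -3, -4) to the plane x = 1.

distance = |a·x₀ + b·y₀ + c·z₀ - d| / √(a² + b² + c²)
  = |1·2 + 0·(-3) + 0·(-4) - 1| / √(1² + 0² + 0²)
  = |2 + 0 + 0 - 1| / √(1 + 0 + 0)
  = |1| / √1
  = 1 / 1
  ≈ 1

1


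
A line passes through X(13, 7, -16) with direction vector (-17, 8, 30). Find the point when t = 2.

P(t) = X + t·d
  = (13 + (-17)·2, 7 + 8·2, -16 + 30·2)
  = (13 - 34, 7 + 16, -16 + 60)
  = (-21, 23, 44)

(-21, 23, 44)


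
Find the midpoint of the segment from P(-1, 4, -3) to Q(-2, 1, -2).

M = ((x₁+x₂)/2, (y₁+y₂)/2, (z₁+z₂)/2)
  = ((-1 - 2)/2, (4 + 1)/2, (-3 - 2)/2)
  = (-3/2, 5/2, -5/2)
  = (-1.5, 2.5, -2.5)

(-1.5, 2.5, -2.5)


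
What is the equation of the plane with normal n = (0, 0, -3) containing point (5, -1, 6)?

The plane through P with normal n = (a, b, c) satisfies n·(r - P) = 0,
i.e. ax + by + cz = a·x₀ + b·y₀ + c·z₀.
d = 0·5 + 0·(-1) + (-3)·6
  = 0 + 0 - 18
  = -18
Equation: -3z = -18

-3z = -18


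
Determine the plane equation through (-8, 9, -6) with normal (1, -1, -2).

The plane through P with normal n = (a, b, c) satisfies n·(r - P) = 0,
i.e. ax + by + cz = a·x₀ + b·y₀ + c·z₀.
d = 1·(-8) + (-1)·9 + (-2)·(-6)
  = -8 - 9 + 12
  = -5
Equation: x - y - 2z = -5

x - y - 2z = -5


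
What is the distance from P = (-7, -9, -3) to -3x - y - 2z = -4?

distance = |a·x₀ + b·y₀ + c·z₀ - d| / √(a² + b² + c²)
  = |(-3)·(-7) + (-1)·(-9) + (-2)·(-3) - (-4)| / √((-3)² + (-1)² + (-2)²)
  = |21 + 9 + 6 + 4| / √(9 + 1 + 4)
  = |40| / √14
  = 40 / 3.742
  ≈ 10.69

10.69


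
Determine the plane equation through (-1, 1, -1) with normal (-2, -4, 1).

The plane through P with normal n = (a, b, c) satisfies n·(r - P) = 0,
i.e. ax + by + cz = a·x₀ + b·y₀ + c·z₀.
d = (-2)·(-1) + (-4)·1 + 1·(-1)
  = 2 - 4 - 1
  = -3
Equation: -2x - 4y + z = -3

-2x - 4y + z = -3


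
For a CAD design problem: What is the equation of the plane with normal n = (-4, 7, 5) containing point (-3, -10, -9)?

The plane through P with normal n = (a, b, c) satisfies n·(r - P) = 0,
i.e. ax + by + cz = a·x₀ + b·y₀ + c·z₀.
d = (-4)·(-3) + 7·(-10) + 5·(-9)
  = 12 - 70 - 45
  = -103
Equation: -4x + 7y + 5z = -103

-4x + 7y + 5z = -103


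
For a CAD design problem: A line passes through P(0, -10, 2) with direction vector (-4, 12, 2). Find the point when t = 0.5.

P(t) = P + t·d
  = (0 + (-4)·0.5, -10 + 12·0.5, 2 + 2·0.5)
  = (0 - 2, -10 + 6, 2 + 1)
  = (-2, -4, 3)

(-2, -4, 3)


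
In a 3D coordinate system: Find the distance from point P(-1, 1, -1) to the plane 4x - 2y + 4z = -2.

distance = |a·x₀ + b·y₀ + c·z₀ - d| / √(a² + b² + c²)
  = |4·(-1) + (-2)·1 + 4·(-1) - (-2)| / √(4² + (-2)² + 4²)
  = |-4 - 2 - 4 + 2| / √(16 + 4 + 16)
  = |-8| / √36
  = 8 / 6
  ≈ 1.333

1.333


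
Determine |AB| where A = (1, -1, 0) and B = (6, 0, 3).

d = √[(x₂-x₁)² + (y₂-y₁)² + (z₂-z₁)²]
  = √[5² + 1² + 3²]
  = √[25 + 1 + 9]
  = √35
  ≈ 5.916

5.916


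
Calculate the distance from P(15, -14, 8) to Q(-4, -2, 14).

d = √[(x₂-x₁)² + (y₂-y₁)² + (z₂-z₁)²]
  = √[(-19)² + 12² + 6²]
  = √[361 + 144 + 36]
  = √541
  ≈ 23.26

23.26


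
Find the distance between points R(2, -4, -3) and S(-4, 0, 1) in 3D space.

d = √[(x₂-x₁)² + (y₂-y₁)² + (z₂-z₁)²]
  = √[(-6)² + 4² + 4²]
  = √[36 + 16 + 16]
  = √68
  ≈ 8.246

8.246


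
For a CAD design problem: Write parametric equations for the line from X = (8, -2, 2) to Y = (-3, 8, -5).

Direction vector d = Y - X = (-3 - 8, 8 + 2, -5 - 2) = (-11, 10, -7)
Parametric form r = X + t·d:
x = 8 - 11t, y = -2 + 10t, z = 2 - 7t

x = 8 - 11t, y = -2 + 10t, z = 2 - 7t


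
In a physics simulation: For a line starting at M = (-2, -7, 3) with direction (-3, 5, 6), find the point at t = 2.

P(t) = M + t·d
  = (-2 + (-3)·2, -7 + 5·2, 3 + 6·2)
  = (-2 - 6, -7 + 10, 3 + 12)
  = (-8, 3, 15)

(-8, 3, 15)


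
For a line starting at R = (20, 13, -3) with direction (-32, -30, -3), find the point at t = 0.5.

P(t) = R + t·d
  = (20 + (-32)·0.5, 13 + (-30)·0.5, -3 + (-3)·0.5)
  = (20 - 16, 13 - 15, -3 - 1.5)
  = (4, -2, -4.5)

(4, -2, -4.5)


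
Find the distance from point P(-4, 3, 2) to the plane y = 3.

distance = |a·x₀ + b·y₀ + c·z₀ - d| / √(a² + b² + c²)
  = |0·(-4) + 1·3 + 0·2 - 3| / √(0² + 1² + 0²)
  = |0 + 3 + 0 - 3| / √(0 + 1 + 0)
  = |0| / √1
  = 0 / 1
  ≈ 0

0


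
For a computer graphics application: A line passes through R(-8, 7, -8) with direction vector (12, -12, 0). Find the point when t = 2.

P(t) = R + t·d
  = (-8 + 12·2, 7 + (-12)·2, -8 + 0·2)
  = (-8 + 24, 7 - 24, -8 + 0)
  = (16, -17, -8)

(16, -17, -8)


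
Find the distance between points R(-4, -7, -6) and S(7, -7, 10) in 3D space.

d = √[(x₂-x₁)² + (y₂-y₁)² + (z₂-z₁)²]
  = √[11² + 0² + 16²]
  = √[121 + 0 + 256]
  = √377
  ≈ 19.42

19.42


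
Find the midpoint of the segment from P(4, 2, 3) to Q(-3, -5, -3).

M = ((x₁+x₂)/2, (y₁+y₂)/2, (z₁+z₂)/2)
  = ((4 - 3)/2, (2 - 5)/2, (3 - 3)/2)
  = (1/2, -3/2, 0/2)
  = (0.5, -1.5, 0)

(0.5, -1.5, 0)


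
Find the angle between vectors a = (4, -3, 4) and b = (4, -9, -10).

a·b = 4·4 + (-3)·(-9) + 4·(-10) = 16 + 27 - 40 = 3
|a| = √(4² + (-3)² + 4²) = √41 ≈ 6.403
|b| = √(4² + (-9)² + (-10)²) = √197 ≈ 14.04
cos θ = (a·b)/(|a||b|) = 3/(6.403·14.04) ≈ 0.03338
θ = arccos(0.03338) ≈ 88.09°

88.09°


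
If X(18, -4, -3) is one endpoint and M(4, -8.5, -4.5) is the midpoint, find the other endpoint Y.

Y = 2M - X
  = (2·4 - 18, 2·(-8.5) - (-4), 2·(-4.5) - (-3))
  = (8 - 18, -17 + 4, -9 + 3)
  = (-10, -13, -6)

(-10, -13, -6)


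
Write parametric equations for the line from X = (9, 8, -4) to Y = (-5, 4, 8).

Direction vector d = Y - X = (-5 - 9, 4 - 8, 8 + 4) = (-14, -4, 12)
Parametric form r = X + t·d:
x = 9 - 14t, y = 8 - 4t, z = -4 + 12t

x = 9 - 14t, y = 8 - 4t, z = -4 + 12t


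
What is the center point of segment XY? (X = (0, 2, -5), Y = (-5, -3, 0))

M = ((x₁+x₂)/2, (y₁+y₂)/2, (z₁+z₂)/2)
  = ((0 - 5)/2, (2 - 3)/2, (-5 + 0)/2)
  = (-5/2, -1/2, -5/2)
  = (-2.5, -0.5, -2.5)

(-2.5, -0.5, -2.5)


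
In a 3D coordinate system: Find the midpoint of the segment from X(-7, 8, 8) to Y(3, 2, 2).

M = ((x₁+x₂)/2, (y₁+y₂)/2, (z₁+z₂)/2)
  = ((-7 + 3)/2, (8 + 2)/2, (8 + 2)/2)
  = (-4/2, 10/2, 10/2)
  = (-2, 5, 5)

(-2, 5, 5)


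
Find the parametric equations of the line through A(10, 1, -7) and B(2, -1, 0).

Direction vector d = B - A = (2 - 10, -1 - 1, 0 + 7) = (-8, -2, 7)
Parametric form r = A + t·d:
x = 10 - 8t, y = 1 - 2t, z = -7 + 7t

x = 10 - 8t, y = 1 - 2t, z = -7 + 7t


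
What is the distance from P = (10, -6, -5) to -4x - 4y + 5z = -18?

distance = |a·x₀ + b·y₀ + c·z₀ - d| / √(a² + b² + c²)
  = |(-4)·10 + (-4)·(-6) + 5·(-5) - (-18)| / √((-4)² + (-4)² + 5²)
  = |-40 + 24 - 25 + 18| / √(16 + 16 + 25)
  = |-23| / √57
  = 23 / 7.55
  ≈ 3.046

3.046


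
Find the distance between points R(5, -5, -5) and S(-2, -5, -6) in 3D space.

d = √[(x₂-x₁)² + (y₂-y₁)² + (z₂-z₁)²]
  = √[(-7)² + 0² + (-1)²]
  = √[49 + 0 + 1]
  = √50
  ≈ 7.071

7.071


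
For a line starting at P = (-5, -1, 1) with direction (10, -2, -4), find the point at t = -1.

P(t) = P + t·d
  = (-5 + 10·(-1), -1 + (-2)·(-1), 1 + (-4)·(-1))
  = (-5 - 10, -1 + 2, 1 + 4)
  = (-15, 1, 5)

(-15, 1, 5)


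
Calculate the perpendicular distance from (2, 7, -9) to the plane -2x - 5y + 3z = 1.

distance = |a·x₀ + b·y₀ + c·z₀ - d| / √(a² + b² + c²)
  = |(-2)·2 + (-5)·7 + 3·(-9) - 1| / √((-2)² + (-5)² + 3²)
  = |-4 - 35 - 27 - 1| / √(4 + 25 + 9)
  = |-67| / √38
  = 67 / 6.164
  ≈ 10.87

10.87


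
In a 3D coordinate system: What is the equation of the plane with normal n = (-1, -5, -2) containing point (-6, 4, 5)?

The plane through P with normal n = (a, b, c) satisfies n·(r - P) = 0,
i.e. ax + by + cz = a·x₀ + b·y₀ + c·z₀.
d = (-1)·(-6) + (-5)·4 + (-2)·5
  = 6 - 20 - 10
  = -24
Equation: -x - 5y - 2z = -24

-x - 5y - 2z = -24


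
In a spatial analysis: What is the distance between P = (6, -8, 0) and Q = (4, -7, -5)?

d = √[(x₂-x₁)² + (y₂-y₁)² + (z₂-z₁)²]
  = √[(-2)² + 1² + (-5)²]
  = √[4 + 1 + 25]
  = √30
  ≈ 5.477

5.477


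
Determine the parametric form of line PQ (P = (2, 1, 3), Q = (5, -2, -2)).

Direction vector d = Q - P = (5 - 2, -2 - 1, -2 - 3) = (3, -3, -5)
Parametric form r = P + t·d:
x = 2 + 3t, y = 1 - 3t, z = 3 - 5t

x = 2 + 3t, y = 1 - 3t, z = 3 - 5t


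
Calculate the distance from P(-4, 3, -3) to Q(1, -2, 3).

d = √[(x₂-x₁)² + (y₂-y₁)² + (z₂-z₁)²]
  = √[5² + (-5)² + 6²]
  = √[25 + 25 + 36]
  = √86
  ≈ 9.274

9.274


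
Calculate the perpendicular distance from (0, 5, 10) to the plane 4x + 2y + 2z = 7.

distance = |a·x₀ + b·y₀ + c·z₀ - d| / √(a² + b² + c²)
  = |4·0 + 2·5 + 2·10 - 7| / √(4² + 2² + 2²)
  = |0 + 10 + 20 - 7| / √(16 + 4 + 4)
  = |23| / √24
  = 23 / 4.899
  ≈ 4.695

4.695


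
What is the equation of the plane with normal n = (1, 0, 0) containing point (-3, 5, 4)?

The plane through P with normal n = (a, b, c) satisfies n·(r - P) = 0,
i.e. ax + by + cz = a·x₀ + b·y₀ + c·z₀.
d = 1·(-3) + 0·5 + 0·4
  = -3 + 0 + 0
  = -3
Equation: x = -3

x = -3


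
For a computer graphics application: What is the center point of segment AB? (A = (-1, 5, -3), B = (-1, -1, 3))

M = ((x₁+x₂)/2, (y₁+y₂)/2, (z₁+z₂)/2)
  = ((-1 - 1)/2, (5 - 1)/2, (-3 + 3)/2)
  = (-2/2, 4/2, 0/2)
  = (-1, 2, 0)

(-1, 2, 0)


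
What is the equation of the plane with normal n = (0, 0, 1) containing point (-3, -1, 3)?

The plane through P with normal n = (a, b, c) satisfies n·(r - P) = 0,
i.e. ax + by + cz = a·x₀ + b·y₀ + c·z₀.
d = 0·(-3) + 0·(-1) + 1·3
  = 0 + 0 + 3
  = 3
Equation: z = 3

z = 3


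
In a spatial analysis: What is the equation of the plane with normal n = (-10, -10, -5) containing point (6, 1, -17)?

The plane through P with normal n = (a, b, c) satisfies n·(r - P) = 0,
i.e. ax + by + cz = a·x₀ + b·y₀ + c·z₀.
d = (-10)·6 + (-10)·1 + (-5)·(-17)
  = -60 - 10 + 85
  = 15
Equation: -10x - 10y - 5z = 15

-10x - 10y - 5z = 15


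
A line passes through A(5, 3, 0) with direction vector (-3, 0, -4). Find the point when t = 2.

P(t) = A + t·d
  = (5 + (-3)·2, 3 + 0·2, 0 + (-4)·2)
  = (5 - 6, 3 + 0, 0 - 8)
  = (-1, 3, -8)

(-1, 3, -8)


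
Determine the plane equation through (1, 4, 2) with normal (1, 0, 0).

The plane through P with normal n = (a, b, c) satisfies n·(r - P) = 0,
i.e. ax + by + cz = a·x₀ + b·y₀ + c·z₀.
d = 1·1 + 0·4 + 0·2
  = 1 + 0 + 0
  = 1
Equation: x = 1

x = 1


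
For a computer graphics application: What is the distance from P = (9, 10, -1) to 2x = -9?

distance = |a·x₀ + b·y₀ + c·z₀ - d| / √(a² + b² + c²)
  = |2·9 + 0·10 + 0·(-1) - (-9)| / √(2² + 0² + 0²)
  = |18 + 0 + 0 + 9| / √(4 + 0 + 0)
  = |27| / √4
  = 27 / 2
  ≈ 13.5

13.5


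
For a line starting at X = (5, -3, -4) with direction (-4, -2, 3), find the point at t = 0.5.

P(t) = X + t·d
  = (5 + (-4)·0.5, -3 + (-2)·0.5, -4 + 3·0.5)
  = (5 - 2, -3 - 1, -4 + 1.5)
  = (3, -4, -2.5)

(3, -4, -2.5)


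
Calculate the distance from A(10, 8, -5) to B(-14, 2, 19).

d = √[(x₂-x₁)² + (y₂-y₁)² + (z₂-z₁)²]
  = √[(-24)² + (-6)² + 24²]
  = √[576 + 36 + 576]
  = √1188
  ≈ 34.47

34.47


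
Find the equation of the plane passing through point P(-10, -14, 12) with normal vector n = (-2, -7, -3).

The plane through P with normal n = (a, b, c) satisfies n·(r - P) = 0,
i.e. ax + by + cz = a·x₀ + b·y₀ + c·z₀.
d = (-2)·(-10) + (-7)·(-14) + (-3)·12
  = 20 + 98 - 36
  = 82
Equation: -2x - 7y - 3z = 82

-2x - 7y - 3z = 82


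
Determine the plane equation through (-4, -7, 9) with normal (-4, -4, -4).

The plane through P with normal n = (a, b, c) satisfies n·(r - P) = 0,
i.e. ax + by + cz = a·x₀ + b·y₀ + c·z₀.
d = (-4)·(-4) + (-4)·(-7) + (-4)·9
  = 16 + 28 - 36
  = 8
Equation: -4x - 4y - 4z = 8

-4x - 4y - 4z = 8


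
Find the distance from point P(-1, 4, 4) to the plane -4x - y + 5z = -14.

distance = |a·x₀ + b·y₀ + c·z₀ - d| / √(a² + b² + c²)
  = |(-4)·(-1) + (-1)·4 + 5·4 - (-14)| / √((-4)² + (-1)² + 5²)
  = |4 - 4 + 20 + 14| / √(16 + 1 + 25)
  = |34| / √42
  = 34 / 6.481
  ≈ 5.246

5.246


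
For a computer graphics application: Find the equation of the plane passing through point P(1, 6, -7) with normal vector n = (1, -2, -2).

The plane through P with normal n = (a, b, c) satisfies n·(r - P) = 0,
i.e. ax + by + cz = a·x₀ + b·y₀ + c·z₀.
d = 1·1 + (-2)·6 + (-2)·(-7)
  = 1 - 12 + 14
  = 3
Equation: x - 2y - 2z = 3

x - 2y - 2z = 3


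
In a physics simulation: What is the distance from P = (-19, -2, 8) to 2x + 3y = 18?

distance = |a·x₀ + b·y₀ + c·z₀ - d| / √(a² + b² + c²)
  = |2·(-19) + 3·(-2) + 0·8 - 18| / √(2² + 3² + 0²)
  = |-38 - 6 + 0 - 18| / √(4 + 9 + 0)
  = |-62| / √13
  = 62 / 3.606
  ≈ 17.2

17.2


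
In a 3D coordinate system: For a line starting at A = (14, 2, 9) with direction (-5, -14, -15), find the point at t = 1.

P(t) = A + t·d
  = (14 + (-5)·1, 2 + (-14)·1, 9 + (-15)·1)
  = (14 - 5, 2 - 14, 9 - 15)
  = (9, -12, -6)

(9, -12, -6)


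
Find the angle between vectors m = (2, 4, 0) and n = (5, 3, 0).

m·n = 2·5 + 4·3 + 0·0 = 10 + 12 + 0 = 22
|m| = √(2² + 4² + 0²) = √20 ≈ 4.472
|n| = √(5² + 3² + 0²) = √34 ≈ 5.831
cos θ = (m·n)/(|m||n|) = 22/(4.472·5.831) ≈ 0.8437
θ = arccos(0.8437) ≈ 32.47°

32.47°


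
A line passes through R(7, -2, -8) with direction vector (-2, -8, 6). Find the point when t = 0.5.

P(t) = R + t·d
  = (7 + (-2)·0.5, -2 + (-8)·0.5, -8 + 6·0.5)
  = (7 - 1, -2 - 4, -8 + 3)
  = (6, -6, -5)

(6, -6, -5)


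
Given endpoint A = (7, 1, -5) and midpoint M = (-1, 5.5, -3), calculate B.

B = 2M - A
  = (2·(-1) - 7, 2·5.5 - 1, 2·(-3) - (-5))
  = (-2 - 7, 11 - 1, -6 + 5)
  = (-9, 10, -1)

(-9, 10, -1)


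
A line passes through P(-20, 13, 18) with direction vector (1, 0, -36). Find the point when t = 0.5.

P(t) = P + t·d
  = (-20 + 1·0.5, 13 + 0·0.5, 18 + (-36)·0.5)
  = (-20 + 0.5, 13 + 0, 18 - 18)
  = (-19.5, 13, 0)

(-19.5, 13, 0)


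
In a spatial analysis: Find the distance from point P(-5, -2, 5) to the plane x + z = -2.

distance = |a·x₀ + b·y₀ + c·z₀ - d| / √(a² + b² + c²)
  = |1·(-5) + 0·(-2) + 1·5 - (-2)| / √(1² + 0² + 1²)
  = |-5 + 0 + 5 + 2| / √(1 + 0 + 1)
  = |2| / √2
  = 2 / 1.414
  ≈ 1.414

1.414


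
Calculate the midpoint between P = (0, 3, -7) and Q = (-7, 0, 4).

M = ((x₁+x₂)/2, (y₁+y₂)/2, (z₁+z₂)/2)
  = ((0 - 7)/2, (3 + 0)/2, (-7 + 4)/2)
  = (-7/2, 3/2, -3/2)
  = (-3.5, 1.5, -1.5)

(-3.5, 1.5, -1.5)


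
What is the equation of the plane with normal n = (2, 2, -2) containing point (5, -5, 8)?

The plane through P with normal n = (a, b, c) satisfies n·(r - P) = 0,
i.e. ax + by + cz = a·x₀ + b·y₀ + c·z₀.
d = 2·5 + 2·(-5) + (-2)·8
  = 10 - 10 - 16
  = -16
Equation: 2x + 2y - 2z = -16

2x + 2y - 2z = -16


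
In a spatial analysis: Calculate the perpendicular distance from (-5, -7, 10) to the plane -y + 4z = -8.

distance = |a·x₀ + b·y₀ + c·z₀ - d| / √(a² + b² + c²)
  = |0·(-5) + (-1)·(-7) + 4·10 - (-8)| / √(0² + (-1)² + 4²)
  = |0 + 7 + 40 + 8| / √(0 + 1 + 16)
  = |55| / √17
  = 55 / 4.123
  ≈ 13.34

13.34


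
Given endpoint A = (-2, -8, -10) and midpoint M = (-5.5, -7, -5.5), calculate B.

B = 2M - A
  = (2·(-5.5) - (-2), 2·(-7) - (-8), 2·(-5.5) - (-10))
  = (-11 + 2, -14 + 8, -11 + 10)
  = (-9, -6, -1)

(-9, -6, -1)


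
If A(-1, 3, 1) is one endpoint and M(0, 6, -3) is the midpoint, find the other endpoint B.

B = 2M - A
  = (2·0 - (-1), 2·6 - 3, 2·(-3) - 1)
  = (0 + 1, 12 - 3, -6 - 1)
  = (1, 9, -7)

(1, 9, -7)


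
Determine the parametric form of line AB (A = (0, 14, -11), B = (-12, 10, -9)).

Direction vector d = B - A = (-12 + 0, 10 - 14, -9 + 11) = (-12, -4, 2)
Parametric form r = A + t·d:
x = 0 - 12t, y = 14 - 4t, z = -11 + 2t

x = 0 - 12t, y = 14 - 4t, z = -11 + 2t


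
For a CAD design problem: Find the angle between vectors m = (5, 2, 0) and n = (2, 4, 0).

m·n = 5·2 + 2·4 + 0·0 = 10 + 8 + 0 = 18
|m| = √(5² + 2² + 0²) = √29 ≈ 5.385
|n| = √(2² + 4² + 0²) = √20 ≈ 4.472
cos θ = (m·n)/(|m||n|) = 18/(5.385·4.472) ≈ 0.7474
θ = arccos(0.7474) ≈ 41.63°

41.63°


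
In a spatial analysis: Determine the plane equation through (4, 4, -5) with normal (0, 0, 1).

The plane through P with normal n = (a, b, c) satisfies n·(r - P) = 0,
i.e. ax + by + cz = a·x₀ + b·y₀ + c·z₀.
d = 0·4 + 0·4 + 1·(-5)
  = 0 + 0 - 5
  = -5
Equation: z = -5

z = -5


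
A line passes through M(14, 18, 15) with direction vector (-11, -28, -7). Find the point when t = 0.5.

P(t) = M + t·d
  = (14 + (-11)·0.5, 18 + (-28)·0.5, 15 + (-7)·0.5)
  = (14 - 5.5, 18 - 14, 15 - 3.5)
  = (8.5, 4, 11.5)

(8.5, 4, 11.5)


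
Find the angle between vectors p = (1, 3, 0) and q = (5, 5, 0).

p·q = 1·5 + 3·5 + 0·0 = 5 + 15 + 0 = 20
|p| = √(1² + 3² + 0²) = √10 ≈ 3.162
|q| = √(5² + 5² + 0²) = √50 ≈ 7.071
cos θ = (p·q)/(|p||q|) = 20/(3.162·7.071) ≈ 0.8944
θ = arccos(0.8944) ≈ 26.57°

26.57°


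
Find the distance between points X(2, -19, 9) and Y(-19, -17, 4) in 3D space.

d = √[(x₂-x₁)² + (y₂-y₁)² + (z₂-z₁)²]
  = √[(-21)² + 2² + (-5)²]
  = √[441 + 4 + 25]
  = √470
  ≈ 21.68

21.68


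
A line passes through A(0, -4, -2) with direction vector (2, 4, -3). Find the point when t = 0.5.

P(t) = A + t·d
  = (0 + 2·0.5, -4 + 4·0.5, -2 + (-3)·0.5)
  = (0 + 1, -4 + 2, -2 - 1.5)
  = (1, -2, -3.5)

(1, -2, -3.5)


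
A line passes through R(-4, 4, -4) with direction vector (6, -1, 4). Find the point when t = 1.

P(t) = R + t·d
  = (-4 + 6·1, 4 + (-1)·1, -4 + 4·1)
  = (-4 + 6, 4 - 1, -4 + 4)
  = (2, 3, 0)

(2, 3, 0)


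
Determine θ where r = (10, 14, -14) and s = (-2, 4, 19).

r·s = 10·(-2) + 14·4 + (-14)·19 = -20 + 56 - 266 = -230
|r| = √(10² + 14² + (-14)²) = √492 ≈ 22.18
|s| = √((-2)² + 4² + 19²) = √381 ≈ 19.52
cos θ = (r·s)/(|r||s|) = -230/(22.18·19.52) ≈ -0.5312
θ = arccos(-0.5312) ≈ 122.1°

122.1°


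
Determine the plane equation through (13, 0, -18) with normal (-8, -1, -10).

The plane through P with normal n = (a, b, c) satisfies n·(r - P) = 0,
i.e. ax + by + cz = a·x₀ + b·y₀ + c·z₀.
d = (-8)·13 + (-1)·0 + (-10)·(-18)
  = -104 + 0 + 180
  = 76
Equation: -8x - y - 10z = 76

-8x - y - 10z = 76


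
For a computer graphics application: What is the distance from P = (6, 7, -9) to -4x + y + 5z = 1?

distance = |a·x₀ + b·y₀ + c·z₀ - d| / √(a² + b² + c²)
  = |(-4)·6 + 1·7 + 5·(-9) - 1| / √((-4)² + 1² + 5²)
  = |-24 + 7 - 45 - 1| / √(16 + 1 + 25)
  = |-63| / √42
  = 63 / 6.481
  ≈ 9.721

9.721


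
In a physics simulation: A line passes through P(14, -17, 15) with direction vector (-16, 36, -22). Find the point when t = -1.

P(t) = P + t·d
  = (14 + (-16)·(-1), -17 + 36·(-1), 15 + (-22)·(-1))
  = (14 + 16, -17 - 36, 15 + 22)
  = (30, -53, 37)

(30, -53, 37)


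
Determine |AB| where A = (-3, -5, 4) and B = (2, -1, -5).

d = √[(x₂-x₁)² + (y₂-y₁)² + (z₂-z₁)²]
  = √[5² + 4² + (-9)²]
  = √[25 + 16 + 81]
  = √122
  ≈ 11.05

11.05


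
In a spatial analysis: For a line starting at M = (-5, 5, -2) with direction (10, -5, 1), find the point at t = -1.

P(t) = M + t·d
  = (-5 + 10·(-1), 5 + (-5)·(-1), -2 + 1·(-1))
  = (-5 - 10, 5 + 5, -2 - 1)
  = (-15, 10, -3)

(-15, 10, -3)


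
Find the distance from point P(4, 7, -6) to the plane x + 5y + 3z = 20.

distance = |a·x₀ + b·y₀ + c·z₀ - d| / √(a² + b² + c²)
  = |1·4 + 5·7 + 3·(-6) - 20| / √(1² + 5² + 3²)
  = |4 + 35 - 18 - 20| / √(1 + 25 + 9)
  = |1| / √35
  = 1 / 5.916
  ≈ 0.169

0.169


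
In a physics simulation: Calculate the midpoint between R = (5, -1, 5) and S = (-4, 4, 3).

M = ((x₁+x₂)/2, (y₁+y₂)/2, (z₁+z₂)/2)
  = ((5 - 4)/2, (-1 + 4)/2, (5 + 3)/2)
  = (1/2, 3/2, 8/2)
  = (0.5, 1.5, 4)

(0.5, 1.5, 4)


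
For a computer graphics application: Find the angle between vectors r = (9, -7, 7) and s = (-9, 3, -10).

r·s = 9·(-9) + (-7)·3 + 7·(-10) = -81 - 21 - 70 = -172
|r| = √(9² + (-7)² + 7²) = √179 ≈ 13.38
|s| = √((-9)² + 3² + (-10)²) = √190 ≈ 13.78
cos θ = (r·s)/(|r||s|) = -172/(13.38·13.78) ≈ -0.9327
θ = arccos(-0.9327) ≈ 158.9°

158.9°


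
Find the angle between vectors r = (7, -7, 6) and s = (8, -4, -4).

r·s = 7·8 + (-7)·(-4) + 6·(-4) = 56 + 28 - 24 = 60
|r| = √(7² + (-7)² + 6²) = √134 ≈ 11.58
|s| = √(8² + (-4)² + (-4)²) = √96 ≈ 9.798
cos θ = (r·s)/(|r||s|) = 60/(11.58·9.798) ≈ 0.529
θ = arccos(0.529) ≈ 58.06°

58.06°


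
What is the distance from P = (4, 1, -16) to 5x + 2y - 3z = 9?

distance = |a·x₀ + b·y₀ + c·z₀ - d| / √(a² + b² + c²)
  = |5·4 + 2·1 + (-3)·(-16) - 9| / √(5² + 2² + (-3)²)
  = |20 + 2 + 48 - 9| / √(25 + 4 + 9)
  = |61| / √38
  = 61 / 6.164
  ≈ 9.896

9.896


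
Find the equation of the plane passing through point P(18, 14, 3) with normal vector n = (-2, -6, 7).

The plane through P with normal n = (a, b, c) satisfies n·(r - P) = 0,
i.e. ax + by + cz = a·x₀ + b·y₀ + c·z₀.
d = (-2)·18 + (-6)·14 + 7·3
  = -36 - 84 + 21
  = -99
Equation: -2x - 6y + 7z = -99

-2x - 6y + 7z = -99


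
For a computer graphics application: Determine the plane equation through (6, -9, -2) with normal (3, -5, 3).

The plane through P with normal n = (a, b, c) satisfies n·(r - P) = 0,
i.e. ax + by + cz = a·x₀ + b·y₀ + c·z₀.
d = 3·6 + (-5)·(-9) + 3·(-2)
  = 18 + 45 - 6
  = 57
Equation: 3x - 5y + 3z = 57

3x - 5y + 3z = 57


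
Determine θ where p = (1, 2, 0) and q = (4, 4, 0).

p·q = 1·4 + 2·4 + 0·0 = 4 + 8 + 0 = 12
|p| = √(1² + 2² + 0²) = √5 ≈ 2.236
|q| = √(4² + 4² + 0²) = √32 ≈ 5.657
cos θ = (p·q)/(|p||q|) = 12/(2.236·5.657) ≈ 0.9487
θ = arccos(0.9487) ≈ 18.43°

18.43°


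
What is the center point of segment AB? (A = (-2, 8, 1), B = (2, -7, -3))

M = ((x₁+x₂)/2, (y₁+y₂)/2, (z₁+z₂)/2)
  = ((-2 + 2)/2, (8 - 7)/2, (1 - 3)/2)
  = (0/2, 1/2, -2/2)
  = (0, 0.5, -1)

(0, 0.5, -1)


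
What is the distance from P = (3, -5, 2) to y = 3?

distance = |a·x₀ + b·y₀ + c·z₀ - d| / √(a² + b² + c²)
  = |0·3 + 1·(-5) + 0·2 - 3| / √(0² + 1² + 0²)
  = |0 - 5 + 0 - 3| / √(0 + 1 + 0)
  = |-8| / √1
  = 8 / 1
  ≈ 8

8


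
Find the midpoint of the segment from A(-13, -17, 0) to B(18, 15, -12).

M = ((x₁+x₂)/2, (y₁+y₂)/2, (z₁+z₂)/2)
  = ((-13 + 18)/2, (-17 + 15)/2, (0 - 12)/2)
  = (5/2, -2/2, -12/2)
  = (2.5, -1, -6)

(2.5, -1, -6)


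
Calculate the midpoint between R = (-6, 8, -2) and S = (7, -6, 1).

M = ((x₁+x₂)/2, (y₁+y₂)/2, (z₁+z₂)/2)
  = ((-6 + 7)/2, (8 - 6)/2, (-2 + 1)/2)
  = (1/2, 2/2, -1/2)
  = (0.5, 1, -0.5)

(0.5, 1, -0.5)


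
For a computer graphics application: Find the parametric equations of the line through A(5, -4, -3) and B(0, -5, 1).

Direction vector d = B - A = (0 - 5, -5 + 4, 1 + 3) = (-5, -1, 4)
Parametric form r = A + t·d:
x = 5 - 5t, y = -4 - t, z = -3 + 4t

x = 5 - 5t, y = -4 - t, z = -3 + 4t


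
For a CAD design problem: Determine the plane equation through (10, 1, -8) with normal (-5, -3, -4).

The plane through P with normal n = (a, b, c) satisfies n·(r - P) = 0,
i.e. ax + by + cz = a·x₀ + b·y₀ + c·z₀.
d = (-5)·10 + (-3)·1 + (-4)·(-8)
  = -50 - 3 + 32
  = -21
Equation: -5x - 3y - 4z = -21

-5x - 3y - 4z = -21


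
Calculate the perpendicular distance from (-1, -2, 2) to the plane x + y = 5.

distance = |a·x₀ + b·y₀ + c·z₀ - d| / √(a² + b² + c²)
  = |1·(-1) + 1·(-2) + 0·2 - 5| / √(1² + 1² + 0²)
  = |-1 - 2 + 0 - 5| / √(1 + 1 + 0)
  = |-8| / √2
  = 8 / 1.414
  ≈ 5.657

5.657


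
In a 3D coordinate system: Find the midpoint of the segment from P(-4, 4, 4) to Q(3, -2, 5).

M = ((x₁+x₂)/2, (y₁+y₂)/2, (z₁+z₂)/2)
  = ((-4 + 3)/2, (4 - 2)/2, (4 + 5)/2)
  = (-1/2, 2/2, 9/2)
  = (-0.5, 1, 4.5)

(-0.5, 1, 4.5)


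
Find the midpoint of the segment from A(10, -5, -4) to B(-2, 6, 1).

M = ((x₁+x₂)/2, (y₁+y₂)/2, (z₁+z₂)/2)
  = ((10 - 2)/2, (-5 + 6)/2, (-4 + 1)/2)
  = (8/2, 1/2, -3/2)
  = (4, 0.5, -1.5)

(4, 0.5, -1.5)


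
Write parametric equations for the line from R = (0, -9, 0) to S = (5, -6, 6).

Direction vector d = S - R = (5 + 0, -6 + 9, 6 + 0) = (5, 3, 6)
Parametric form r = R + t·d:
x = 0 + 5t, y = -9 + 3t, z = 0 + 6t

x = 0 + 5t, y = -9 + 3t, z = 0 + 6t


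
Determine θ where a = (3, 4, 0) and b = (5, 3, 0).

a·b = 3·5 + 4·3 + 0·0 = 15 + 12 + 0 = 27
|a| = √(3² + 4² + 0²) = √25 ≈ 5
|b| = √(5² + 3² + 0²) = √34 ≈ 5.831
cos θ = (a·b)/(|a||b|) = 27/(5·5.831) ≈ 0.9261
θ = arccos(0.9261) ≈ 22.17°

22.17°


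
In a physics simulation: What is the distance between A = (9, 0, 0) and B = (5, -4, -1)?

d = √[(x₂-x₁)² + (y₂-y₁)² + (z₂-z₁)²]
  = √[(-4)² + (-4)² + (-1)²]
  = √[16 + 16 + 1]
  = √33
  ≈ 5.745

5.745


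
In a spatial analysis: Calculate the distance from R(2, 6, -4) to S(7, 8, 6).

d = √[(x₂-x₁)² + (y₂-y₁)² + (z₂-z₁)²]
  = √[5² + 2² + 10²]
  = √[25 + 4 + 100]
  = √129
  ≈ 11.36

11.36


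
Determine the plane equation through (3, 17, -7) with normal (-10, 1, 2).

The plane through P with normal n = (a, b, c) satisfies n·(r - P) = 0,
i.e. ax + by + cz = a·x₀ + b·y₀ + c·z₀.
d = (-10)·3 + 1·17 + 2·(-7)
  = -30 + 17 - 14
  = -27
Equation: -10x + y + 2z = -27

-10x + y + 2z = -27


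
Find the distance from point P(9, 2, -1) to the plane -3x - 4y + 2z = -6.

distance = |a·x₀ + b·y₀ + c·z₀ - d| / √(a² + b² + c²)
  = |(-3)·9 + (-4)·2 + 2·(-1) - (-6)| / √((-3)² + (-4)² + 2²)
  = |-27 - 8 - 2 + 6| / √(9 + 16 + 4)
  = |-31| / √29
  = 31 / 5.385
  ≈ 5.757

5.757


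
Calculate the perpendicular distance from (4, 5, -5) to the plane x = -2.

distance = |a·x₀ + b·y₀ + c·z₀ - d| / √(a² + b² + c²)
  = |1·4 + 0·5 + 0·(-5) - (-2)| / √(1² + 0² + 0²)
  = |4 + 0 + 0 + 2| / √(1 + 0 + 0)
  = |6| / √1
  = 6 / 1
  ≈ 6

6


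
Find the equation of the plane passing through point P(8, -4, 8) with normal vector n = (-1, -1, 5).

The plane through P with normal n = (a, b, c) satisfies n·(r - P) = 0,
i.e. ax + by + cz = a·x₀ + b·y₀ + c·z₀.
d = (-1)·8 + (-1)·(-4) + 5·8
  = -8 + 4 + 40
  = 36
Equation: -x - y + 5z = 36

-x - y + 5z = 36


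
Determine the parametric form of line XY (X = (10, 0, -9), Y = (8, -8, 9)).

Direction vector d = Y - X = (8 - 10, -8 + 0, 9 + 9) = (-2, -8, 18)
Parametric form r = X + t·d:
x = 10 - 2t, y = 0 - 8t, z = -9 + 18t

x = 10 - 2t, y = 0 - 8t, z = -9 + 18t


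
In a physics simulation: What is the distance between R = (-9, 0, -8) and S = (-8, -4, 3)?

d = √[(x₂-x₁)² + (y₂-y₁)² + (z₂-z₁)²]
  = √[1² + (-4)² + 11²]
  = √[1 + 16 + 121]
  = √138
  ≈ 11.75

11.75


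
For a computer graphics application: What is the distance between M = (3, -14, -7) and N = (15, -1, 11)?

d = √[(x₂-x₁)² + (y₂-y₁)² + (z₂-z₁)²]
  = √[12² + 13² + 18²]
  = √[144 + 169 + 324]
  = √637
  ≈ 25.24

25.24


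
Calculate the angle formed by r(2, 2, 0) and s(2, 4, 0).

r·s = 2·2 + 2·4 + 0·0 = 4 + 8 + 0 = 12
|r| = √(2² + 2² + 0²) = √8 ≈ 2.828
|s| = √(2² + 4² + 0²) = √20 ≈ 4.472
cos θ = (r·s)/(|r||s|) = 12/(2.828·4.472) ≈ 0.9487
θ = arccos(0.9487) ≈ 18.43°

18.43°


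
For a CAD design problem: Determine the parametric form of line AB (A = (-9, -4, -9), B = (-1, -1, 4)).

Direction vector d = B - A = (-1 + 9, -1 + 4, 4 + 9) = (8, 3, 13)
Parametric form r = A + t·d:
x = -9 + 8t, y = -4 + 3t, z = -9 + 13t

x = -9 + 8t, y = -4 + 3t, z = -9 + 13t


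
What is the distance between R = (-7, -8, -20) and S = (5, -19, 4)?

d = √[(x₂-x₁)² + (y₂-y₁)² + (z₂-z₁)²]
  = √[12² + (-11)² + 24²]
  = √[144 + 121 + 576]
  = √841
  ≈ 29

29


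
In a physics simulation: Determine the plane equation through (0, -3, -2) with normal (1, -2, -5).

The plane through P with normal n = (a, b, c) satisfies n·(r - P) = 0,
i.e. ax + by + cz = a·x₀ + b·y₀ + c·z₀.
d = 1·0 + (-2)·(-3) + (-5)·(-2)
  = 0 + 6 + 10
  = 16
Equation: x - 2y - 5z = 16

x - 2y - 5z = 16


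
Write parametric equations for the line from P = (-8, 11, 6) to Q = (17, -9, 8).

Direction vector d = Q - P = (17 + 8, -9 - 11, 8 - 6) = (25, -20, 2)
Parametric form r = P + t·d:
x = -8 + 25t, y = 11 - 20t, z = 6 + 2t

x = -8 + 25t, y = 11 - 20t, z = 6 + 2t


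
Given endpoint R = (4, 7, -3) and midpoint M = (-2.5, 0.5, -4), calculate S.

S = 2M - R
  = (2·(-2.5) - 4, 2·0.5 - 7, 2·(-4) - (-3))
  = (-5 - 4, 1 - 7, -8 + 3)
  = (-9, -6, -5)

(-9, -6, -5)


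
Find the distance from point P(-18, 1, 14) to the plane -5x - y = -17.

distance = |a·x₀ + b·y₀ + c·z₀ - d| / √(a² + b² + c²)
  = |(-5)·(-18) + (-1)·1 + 0·14 - (-17)| / √((-5)² + (-1)² + 0²)
  = |90 - 1 + 0 + 17| / √(25 + 1 + 0)
  = |106| / √26
  = 106 / 5.099
  ≈ 20.79

20.79


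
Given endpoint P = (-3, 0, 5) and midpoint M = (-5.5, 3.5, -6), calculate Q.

Q = 2M - P
  = (2·(-5.5) - (-3), 2·3.5 - 0, 2·(-6) - 5)
  = (-11 + 3, 7 + 0, -12 - 5)
  = (-8, 7, -17)

(-8, 7, -17)


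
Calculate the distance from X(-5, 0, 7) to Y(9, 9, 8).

d = √[(x₂-x₁)² + (y₂-y₁)² + (z₂-z₁)²]
  = √[14² + 9² + 1²]
  = √[196 + 81 + 1]
  = √278
  ≈ 16.67

16.67


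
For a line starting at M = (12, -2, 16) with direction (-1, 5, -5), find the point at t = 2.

P(t) = M + t·d
  = (12 + (-1)·2, -2 + 5·2, 16 + (-5)·2)
  = (12 - 2, -2 + 10, 16 - 10)
  = (10, 8, 6)

(10, 8, 6)


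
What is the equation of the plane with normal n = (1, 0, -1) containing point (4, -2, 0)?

The plane through P with normal n = (a, b, c) satisfies n·(r - P) = 0,
i.e. ax + by + cz = a·x₀ + b·y₀ + c·z₀.
d = 1·4 + 0·(-2) + (-1)·0
  = 4 + 0 + 0
  = 4
Equation: x - z = 4

x - z = 4


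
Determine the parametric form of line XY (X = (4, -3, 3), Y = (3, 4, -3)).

Direction vector d = Y - X = (3 - 4, 4 + 3, -3 - 3) = (-1, 7, -6)
Parametric form r = X + t·d:
x = 4 - t, y = -3 + 7t, z = 3 - 6t

x = 4 - t, y = -3 + 7t, z = 3 - 6t


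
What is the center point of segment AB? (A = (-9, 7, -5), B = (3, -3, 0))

M = ((x₁+x₂)/2, (y₁+y₂)/2, (z₁+z₂)/2)
  = ((-9 + 3)/2, (7 - 3)/2, (-5 + 0)/2)
  = (-6/2, 4/2, -5/2)
  = (-3, 2, -2.5)

(-3, 2, -2.5)


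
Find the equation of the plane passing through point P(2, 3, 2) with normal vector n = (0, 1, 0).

The plane through P with normal n = (a, b, c) satisfies n·(r - P) = 0,
i.e. ax + by + cz = a·x₀ + b·y₀ + c·z₀.
d = 0·2 + 1·3 + 0·2
  = 0 + 3 + 0
  = 3
Equation: y = 3

y = 3


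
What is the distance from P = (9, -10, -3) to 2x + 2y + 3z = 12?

distance = |a·x₀ + b·y₀ + c·z₀ - d| / √(a² + b² + c²)
  = |2·9 + 2·(-10) + 3·(-3) - 12| / √(2² + 2² + 3²)
  = |18 - 20 - 9 - 12| / √(4 + 4 + 9)
  = |-23| / √17
  = 23 / 4.123
  ≈ 5.578

5.578


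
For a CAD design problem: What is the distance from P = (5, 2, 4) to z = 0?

distance = |a·x₀ + b·y₀ + c·z₀ - d| / √(a² + b² + c²)
  = |0·5 + 0·2 + 1·4 - 0| / √(0² + 0² + 1²)
  = |0 + 0 + 4 + 0| / √(0 + 0 + 1)
  = |4| / √1
  = 4 / 1
  ≈ 4

4


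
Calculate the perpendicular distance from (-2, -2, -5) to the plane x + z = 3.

distance = |a·x₀ + b·y₀ + c·z₀ - d| / √(a² + b² + c²)
  = |1·(-2) + 0·(-2) + 1·(-5) - 3| / √(1² + 0² + 1²)
  = |-2 + 0 - 5 - 3| / √(1 + 0 + 1)
  = |-10| / √2
  = 10 / 1.414
  ≈ 7.071

7.071


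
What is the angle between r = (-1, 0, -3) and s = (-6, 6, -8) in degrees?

r·s = (-1)·(-6) + 0·6 + (-3)·(-8) = 6 + 0 + 24 = 30
|r| = √((-1)² + 0² + (-3)²) = √10 ≈ 3.162
|s| = √((-6)² + 6² + (-8)²) = √136 ≈ 11.66
cos θ = (r·s)/(|r||s|) = 30/(3.162·11.66) ≈ 0.8135
θ = arccos(0.8135) ≈ 35.56°

35.56°


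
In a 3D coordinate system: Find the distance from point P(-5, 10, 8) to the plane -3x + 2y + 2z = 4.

distance = |a·x₀ + b·y₀ + c·z₀ - d| / √(a² + b² + c²)
  = |(-3)·(-5) + 2·10 + 2·8 - 4| / √((-3)² + 2² + 2²)
  = |15 + 20 + 16 - 4| / √(9 + 4 + 4)
  = |47| / √17
  = 47 / 4.123
  ≈ 11.4

11.4


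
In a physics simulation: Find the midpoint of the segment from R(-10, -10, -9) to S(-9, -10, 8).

M = ((x₁+x₂)/2, (y₁+y₂)/2, (z₁+z₂)/2)
  = ((-10 - 9)/2, (-10 - 10)/2, (-9 + 8)/2)
  = (-19/2, -20/2, -1/2)
  = (-9.5, -10, -0.5)

(-9.5, -10, -0.5)


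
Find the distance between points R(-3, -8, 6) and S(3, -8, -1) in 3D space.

d = √[(x₂-x₁)² + (y₂-y₁)² + (z₂-z₁)²]
  = √[6² + 0² + (-7)²]
  = √[36 + 0 + 49]
  = √85
  ≈ 9.22

9.22


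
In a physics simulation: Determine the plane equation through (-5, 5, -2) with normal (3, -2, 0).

The plane through P with normal n = (a, b, c) satisfies n·(r - P) = 0,
i.e. ax + by + cz = a·x₀ + b·y₀ + c·z₀.
d = 3·(-5) + (-2)·5 + 0·(-2)
  = -15 - 10 + 0
  = -25
Equation: 3x - 2y = -25

3x - 2y = -25


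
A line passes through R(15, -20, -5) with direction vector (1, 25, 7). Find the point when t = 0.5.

P(t) = R + t·d
  = (15 + 1·0.5, -20 + 25·0.5, -5 + 7·0.5)
  = (15 + 0.5, -20 + 12.5, -5 + 3.5)
  = (15.5, -7.5, -1.5)

(15.5, -7.5, -1.5)


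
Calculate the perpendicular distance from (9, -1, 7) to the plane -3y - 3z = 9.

distance = |a·x₀ + b·y₀ + c·z₀ - d| / √(a² + b² + c²)
  = |0·9 + (-3)·(-1) + (-3)·7 - 9| / √(0² + (-3)² + (-3)²)
  = |0 + 3 - 21 - 9| / √(0 + 9 + 9)
  = |-27| / √18
  = 27 / 4.243
  ≈ 6.364

6.364


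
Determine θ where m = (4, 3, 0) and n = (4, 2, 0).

m·n = 4·4 + 3·2 + 0·0 = 16 + 6 + 0 = 22
|m| = √(4² + 3² + 0²) = √25 ≈ 5
|n| = √(4² + 2² + 0²) = √20 ≈ 4.472
cos θ = (m·n)/(|m||n|) = 22/(5·4.472) ≈ 0.9839
θ = arccos(0.9839) ≈ 10.3°

10.3°


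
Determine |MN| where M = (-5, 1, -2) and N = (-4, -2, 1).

d = √[(x₂-x₁)² + (y₂-y₁)² + (z₂-z₁)²]
  = √[1² + (-3)² + 3²]
  = √[1 + 9 + 9]
  = √19
  ≈ 4.359

4.359


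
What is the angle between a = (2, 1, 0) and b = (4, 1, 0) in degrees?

a·b = 2·4 + 1·1 + 0·0 = 8 + 1 + 0 = 9
|a| = √(2² + 1² + 0²) = √5 ≈ 2.236
|b| = √(4² + 1² + 0²) = √17 ≈ 4.123
cos θ = (a·b)/(|a||b|) = 9/(2.236·4.123) ≈ 0.9762
θ = arccos(0.9762) ≈ 12.53°

12.53°


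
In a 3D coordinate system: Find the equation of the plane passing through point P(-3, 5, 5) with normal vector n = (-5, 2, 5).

The plane through P with normal n = (a, b, c) satisfies n·(r - P) = 0,
i.e. ax + by + cz = a·x₀ + b·y₀ + c·z₀.
d = (-5)·(-3) + 2·5 + 5·5
  = 15 + 10 + 25
  = 50
Equation: -5x + 2y + 5z = 50

-5x + 2y + 5z = 50


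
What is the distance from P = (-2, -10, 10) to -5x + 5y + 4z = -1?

distance = |a·x₀ + b·y₀ + c·z₀ - d| / √(a² + b² + c²)
  = |(-5)·(-2) + 5·(-10) + 4·10 - (-1)| / √((-5)² + 5² + 4²)
  = |10 - 50 + 40 + 1| / √(25 + 25 + 16)
  = |1| / √66
  = 1 / 8.124
  ≈ 0.1231

0.1231


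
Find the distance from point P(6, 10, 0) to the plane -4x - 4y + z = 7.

distance = |a·x₀ + b·y₀ + c·z₀ - d| / √(a² + b² + c²)
  = |(-4)·6 + (-4)·10 + 1·0 - 7| / √((-4)² + (-4)² + 1²)
  = |-24 - 40 + 0 - 7| / √(16 + 16 + 1)
  = |-71| / √33
  = 71 / 5.745
  ≈ 12.36

12.36


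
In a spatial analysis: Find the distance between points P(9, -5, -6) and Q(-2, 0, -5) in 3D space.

d = √[(x₂-x₁)² + (y₂-y₁)² + (z₂-z₁)²]
  = √[(-11)² + 5² + 1²]
  = √[121 + 25 + 1]
  = √147
  ≈ 12.12

12.12


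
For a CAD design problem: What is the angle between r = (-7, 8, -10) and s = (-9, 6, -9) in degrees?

r·s = (-7)·(-9) + 8·6 + (-10)·(-9) = 63 + 48 + 90 = 201
|r| = √((-7)² + 8² + (-10)²) = √213 ≈ 14.59
|s| = √((-9)² + 6² + (-9)²) = √198 ≈ 14.07
cos θ = (r·s)/(|r||s|) = 201/(14.59·14.07) ≈ 0.9788
θ = arccos(0.9788) ≈ 11.83°

11.83°


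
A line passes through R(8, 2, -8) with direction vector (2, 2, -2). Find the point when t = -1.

P(t) = R + t·d
  = (8 + 2·(-1), 2 + 2·(-1), -8 + (-2)·(-1))
  = (8 - 2, 2 - 2, -8 + 2)
  = (6, 0, -6)

(6, 0, -6)


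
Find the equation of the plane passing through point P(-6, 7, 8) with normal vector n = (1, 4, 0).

The plane through P with normal n = (a, b, c) satisfies n·(r - P) = 0,
i.e. ax + by + cz = a·x₀ + b·y₀ + c·z₀.
d = 1·(-6) + 4·7 + 0·8
  = -6 + 28 + 0
  = 22
Equation: x + 4y = 22

x + 4y = 22
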